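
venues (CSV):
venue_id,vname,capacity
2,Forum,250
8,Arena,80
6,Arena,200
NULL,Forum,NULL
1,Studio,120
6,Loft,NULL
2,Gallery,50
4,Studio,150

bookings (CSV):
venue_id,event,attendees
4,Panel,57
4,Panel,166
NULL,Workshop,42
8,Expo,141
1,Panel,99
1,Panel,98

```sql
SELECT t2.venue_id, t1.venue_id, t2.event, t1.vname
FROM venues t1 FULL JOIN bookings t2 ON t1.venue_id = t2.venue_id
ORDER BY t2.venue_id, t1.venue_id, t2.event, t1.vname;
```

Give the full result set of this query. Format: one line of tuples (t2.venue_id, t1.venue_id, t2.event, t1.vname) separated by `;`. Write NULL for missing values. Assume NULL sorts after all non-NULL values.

(1, 1, Panel, Studio); (1, 1, Panel, Studio); (4, 4, Panel, Studio); (4, 4, Panel, Studio); (8, 8, Expo, Arena); (NULL, 2, NULL, Forum); (NULL, 2, NULL, Gallery); (NULL, 6, NULL, Arena); (NULL, 6, NULL, Loft); (NULL, NULL, Workshop, NULL); (NULL, NULL, NULL, Forum)

FULL OUTER JOIN keeps every row from both sides; unmatched rows get NULL for the other side's columns.
Matching on t1.venue_id = t2.venue_id. A NULL in a compared column never satisfies the condition.
- t1[0] venue_id=2 → no match; kept with NULLs on the t2 side.
- t1[1] venue_id=8 → 1 match(es) in t2 → 1 row(s).
- t1[2] venue_id=6 → no match; kept with NULLs on the t2 side.
- t1[3] venue_id=NULL → no match; kept with NULLs on the t2 side.
- t1[4] venue_id=1 → 2 match(es) in t2 → 2 row(s).
- t1[5] venue_id=6 → no match; kept with NULLs on the t2 side.
- t1[6] venue_id=2 → no match; kept with NULLs on the t2 side.
- t1[7] venue_id=4 → 2 match(es) in t2 → 2 row(s).
- plus 1 unmatched t2 row(s), each kept with NULL t1 columns.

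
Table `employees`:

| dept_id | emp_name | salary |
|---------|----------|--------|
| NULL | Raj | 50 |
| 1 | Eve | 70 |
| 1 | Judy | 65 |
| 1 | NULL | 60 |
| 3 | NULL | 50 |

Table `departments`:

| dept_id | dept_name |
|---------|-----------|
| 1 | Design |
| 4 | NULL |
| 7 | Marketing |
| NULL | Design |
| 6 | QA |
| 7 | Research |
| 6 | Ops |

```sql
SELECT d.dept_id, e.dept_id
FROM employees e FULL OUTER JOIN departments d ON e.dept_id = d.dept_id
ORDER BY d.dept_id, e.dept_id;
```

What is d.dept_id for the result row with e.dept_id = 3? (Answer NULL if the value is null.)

NULL

FULL OUTER JOIN keeps every row from both sides; unmatched rows get NULL for the other side's columns.
Matching on e.dept_id = d.dept_id. A NULL in a compared column never satisfies the condition.
- e[0] dept_id=NULL → no match; kept with NULLs on the d side.
- e[1] dept_id=1 → 1 match(es) in d → 1 row(s).
- e[2] dept_id=1 → 1 match(es) in d → 1 row(s).
- e[3] dept_id=1 → 1 match(es) in d → 1 row(s).
- e[4] dept_id=3 → no match; kept with NULLs on the d side.
- plus 6 unmatched d row(s), each kept with NULL e columns.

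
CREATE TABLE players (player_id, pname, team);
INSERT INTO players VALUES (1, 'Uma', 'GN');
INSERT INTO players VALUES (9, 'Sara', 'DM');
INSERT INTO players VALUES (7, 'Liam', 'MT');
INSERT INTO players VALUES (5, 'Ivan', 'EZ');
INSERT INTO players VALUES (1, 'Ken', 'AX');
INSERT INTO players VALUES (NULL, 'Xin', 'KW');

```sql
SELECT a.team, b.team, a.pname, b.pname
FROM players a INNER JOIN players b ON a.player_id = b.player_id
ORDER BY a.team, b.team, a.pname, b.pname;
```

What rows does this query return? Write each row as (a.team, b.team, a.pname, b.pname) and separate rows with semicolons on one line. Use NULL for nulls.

(AX, AX, Ken, Ken); (AX, GN, Ken, Uma); (DM, DM, Sara, Sara); (EZ, EZ, Ivan, Ivan); (GN, AX, Uma, Ken); (GN, GN, Uma, Uma); (MT, MT, Liam, Liam)

INNER JOIN keeps only pairs where the ON condition holds.
Matching on a.player_id = b.player_id. A NULL in a compared column never satisfies the condition.
Matched pairs: 7.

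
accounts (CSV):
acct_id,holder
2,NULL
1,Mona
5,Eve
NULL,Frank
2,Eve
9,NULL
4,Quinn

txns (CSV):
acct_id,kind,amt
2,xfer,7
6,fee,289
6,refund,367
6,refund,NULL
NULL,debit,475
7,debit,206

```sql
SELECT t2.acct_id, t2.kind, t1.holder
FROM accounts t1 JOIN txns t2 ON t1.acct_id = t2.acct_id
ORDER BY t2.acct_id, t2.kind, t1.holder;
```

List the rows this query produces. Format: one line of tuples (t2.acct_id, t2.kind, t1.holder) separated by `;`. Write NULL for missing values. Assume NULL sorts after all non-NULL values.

INNER JOIN keeps only pairs where the ON condition holds.
Matching on t1.acct_id = t2.acct_id. A NULL in a compared column never satisfies the condition.
Matched pairs: 2.

(2, xfer, Eve); (2, xfer, NULL)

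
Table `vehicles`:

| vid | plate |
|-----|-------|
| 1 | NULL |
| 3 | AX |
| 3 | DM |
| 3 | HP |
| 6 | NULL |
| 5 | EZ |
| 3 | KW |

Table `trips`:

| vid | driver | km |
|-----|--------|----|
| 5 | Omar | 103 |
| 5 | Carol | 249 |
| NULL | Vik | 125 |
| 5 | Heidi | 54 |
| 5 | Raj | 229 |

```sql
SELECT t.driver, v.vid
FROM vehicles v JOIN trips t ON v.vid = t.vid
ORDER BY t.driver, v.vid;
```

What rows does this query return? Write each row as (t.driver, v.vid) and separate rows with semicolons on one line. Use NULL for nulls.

(Carol, 5); (Heidi, 5); (Omar, 5); (Raj, 5)

INNER JOIN keeps only pairs where the ON condition holds.
Matching on v.vid = t.vid. A NULL in a compared column never satisfies the condition.
Matched pairs: 4.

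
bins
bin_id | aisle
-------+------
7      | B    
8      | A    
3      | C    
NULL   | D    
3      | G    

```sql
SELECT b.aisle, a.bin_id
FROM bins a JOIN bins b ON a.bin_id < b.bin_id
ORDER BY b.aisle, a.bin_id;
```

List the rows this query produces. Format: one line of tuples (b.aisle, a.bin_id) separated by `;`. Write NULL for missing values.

INNER JOIN keeps only pairs where the ON condition holds.
Matching on a.bin_id < b.bin_id. A NULL in a compared column never satisfies the condition.
Matched pairs: 5.

(A, 3); (A, 3); (A, 7); (B, 3); (B, 3)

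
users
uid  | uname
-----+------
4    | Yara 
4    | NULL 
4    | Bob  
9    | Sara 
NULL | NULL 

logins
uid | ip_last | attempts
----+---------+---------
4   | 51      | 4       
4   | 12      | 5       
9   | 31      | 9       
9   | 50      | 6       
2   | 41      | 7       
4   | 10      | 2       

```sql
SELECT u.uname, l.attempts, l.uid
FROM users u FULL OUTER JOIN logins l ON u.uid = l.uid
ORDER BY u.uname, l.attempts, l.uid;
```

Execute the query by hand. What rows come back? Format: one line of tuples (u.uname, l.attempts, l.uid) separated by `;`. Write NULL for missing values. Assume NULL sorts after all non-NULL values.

(Bob, 2, 4); (Bob, 4, 4); (Bob, 5, 4); (Sara, 6, 9); (Sara, 9, 9); (Yara, 2, 4); (Yara, 4, 4); (Yara, 5, 4); (NULL, 2, 4); (NULL, 4, 4); (NULL, 5, 4); (NULL, 7, 2); (NULL, NULL, NULL)

FULL OUTER JOIN keeps every row from both sides; unmatched rows get NULL for the other side's columns.
Matching on u.uid = l.uid. A NULL in a compared column never satisfies the condition.
Matched pairs: 11; unmatched u rows kept: 1; unmatched l rows kept: 1.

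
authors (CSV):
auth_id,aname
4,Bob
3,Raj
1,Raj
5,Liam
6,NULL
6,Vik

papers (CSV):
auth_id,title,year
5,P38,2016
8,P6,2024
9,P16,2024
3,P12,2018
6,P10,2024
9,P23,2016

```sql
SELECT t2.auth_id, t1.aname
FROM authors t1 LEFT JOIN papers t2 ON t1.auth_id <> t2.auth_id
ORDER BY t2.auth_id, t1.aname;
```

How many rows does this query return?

32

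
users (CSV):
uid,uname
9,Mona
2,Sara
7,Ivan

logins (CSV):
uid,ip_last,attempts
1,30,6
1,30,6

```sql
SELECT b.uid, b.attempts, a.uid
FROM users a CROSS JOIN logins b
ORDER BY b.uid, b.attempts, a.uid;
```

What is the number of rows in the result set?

CROSS JOIN pairs every row of `users` with every row of `logins`: 3 × 2 = 6 rows.

6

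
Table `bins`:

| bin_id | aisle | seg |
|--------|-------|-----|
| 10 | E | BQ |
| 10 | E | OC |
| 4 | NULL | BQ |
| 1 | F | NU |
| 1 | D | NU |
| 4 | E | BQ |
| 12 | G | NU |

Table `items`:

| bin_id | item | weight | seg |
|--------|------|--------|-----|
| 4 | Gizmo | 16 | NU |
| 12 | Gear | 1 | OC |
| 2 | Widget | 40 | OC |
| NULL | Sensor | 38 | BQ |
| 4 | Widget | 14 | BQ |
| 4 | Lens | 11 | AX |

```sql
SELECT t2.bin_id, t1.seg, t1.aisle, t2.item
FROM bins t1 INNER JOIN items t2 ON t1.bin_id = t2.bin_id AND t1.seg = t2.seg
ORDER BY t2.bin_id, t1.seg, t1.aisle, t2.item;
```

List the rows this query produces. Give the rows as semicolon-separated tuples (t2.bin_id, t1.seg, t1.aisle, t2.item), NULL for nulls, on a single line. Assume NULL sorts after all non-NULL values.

INNER JOIN keeps only pairs where the ON condition holds.
Matching on t1.bin_id = t2.bin_id AND t1.seg = t2.seg. A NULL in a compared column never satisfies the condition.
- bin_id=10, seg=BQ: no matching t2 row, dropped.
- bin_id=10, seg=OC: no matching t2 row, dropped.
- bin_id=4, seg=BQ: 1 matching t2 row(s), so 1 row(s) emitted.
- bin_id=1, seg=NU: no matching t2 row, dropped.
- bin_id=1, seg=NU: no matching t2 row, dropped.
- bin_id=4, seg=BQ: 1 matching t2 row(s), so 1 row(s) emitted.
- bin_id=12, seg=NU: no matching t2 row, dropped.
After projecting and ordering:
t2.bin_id | t1.seg | t1.aisle | t2.item
4 | BQ | E | Widget
4 | BQ | NULL | Widget

(4, BQ, E, Widget); (4, BQ, NULL, Widget)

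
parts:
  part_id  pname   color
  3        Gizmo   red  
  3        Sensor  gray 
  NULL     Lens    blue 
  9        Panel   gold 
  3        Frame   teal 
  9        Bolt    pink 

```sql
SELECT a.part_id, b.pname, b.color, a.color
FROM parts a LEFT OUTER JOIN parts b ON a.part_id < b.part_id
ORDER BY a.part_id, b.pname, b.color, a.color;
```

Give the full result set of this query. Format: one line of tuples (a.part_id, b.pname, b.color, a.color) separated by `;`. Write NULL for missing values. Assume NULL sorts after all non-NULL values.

(3, Bolt, pink, gray); (3, Bolt, pink, red); (3, Bolt, pink, teal); (3, Panel, gold, gray); (3, Panel, gold, red); (3, Panel, gold, teal); (9, NULL, NULL, gold); (9, NULL, NULL, pink); (NULL, NULL, NULL, blue)

LEFT JOIN keeps every row from `parts a`; unmatched rows get NULL for `parts b`'s columns.
Matching on a.part_id < b.part_id. A NULL in a compared column never satisfies the condition.
Matched pairs: 6; unmatched a rows kept: 3.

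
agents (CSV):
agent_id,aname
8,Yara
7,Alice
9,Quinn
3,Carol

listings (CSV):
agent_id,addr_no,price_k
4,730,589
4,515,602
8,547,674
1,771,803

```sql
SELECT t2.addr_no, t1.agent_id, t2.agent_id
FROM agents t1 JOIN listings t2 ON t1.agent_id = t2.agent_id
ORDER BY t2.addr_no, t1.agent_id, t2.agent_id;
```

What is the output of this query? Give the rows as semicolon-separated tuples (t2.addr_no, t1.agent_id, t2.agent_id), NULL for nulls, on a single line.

(547, 8, 8)

INNER JOIN keeps only pairs where the ON condition holds.
Matching on t1.agent_id = t2.agent_id.
Matched pairs: 1.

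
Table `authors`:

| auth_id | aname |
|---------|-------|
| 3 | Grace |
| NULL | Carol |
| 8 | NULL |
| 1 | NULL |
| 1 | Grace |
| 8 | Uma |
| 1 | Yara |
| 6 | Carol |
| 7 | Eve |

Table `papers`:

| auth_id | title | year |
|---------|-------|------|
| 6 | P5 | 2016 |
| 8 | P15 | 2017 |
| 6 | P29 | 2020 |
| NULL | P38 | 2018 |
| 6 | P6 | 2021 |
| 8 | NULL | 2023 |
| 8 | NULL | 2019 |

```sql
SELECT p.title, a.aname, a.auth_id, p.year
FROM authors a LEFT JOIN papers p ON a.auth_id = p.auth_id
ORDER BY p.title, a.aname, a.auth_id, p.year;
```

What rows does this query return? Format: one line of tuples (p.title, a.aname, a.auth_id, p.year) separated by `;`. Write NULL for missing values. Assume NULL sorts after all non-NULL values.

(P15, Uma, 8, 2017); (P15, NULL, 8, 2017); (P29, Carol, 6, 2020); (P5, Carol, 6, 2016); (P6, Carol, 6, 2021); (NULL, Carol, NULL, NULL); (NULL, Eve, 7, NULL); (NULL, Grace, 1, NULL); (NULL, Grace, 3, NULL); (NULL, Uma, 8, 2019); (NULL, Uma, 8, 2023); (NULL, Yara, 1, NULL); (NULL, NULL, 1, NULL); (NULL, NULL, 8, 2019); (NULL, NULL, 8, 2023)

LEFT JOIN keeps every row from `authors`; unmatched rows get NULL for `papers`'s columns.
Matching on a.auth_id = p.auth_id. A NULL in a compared column never satisfies the condition.
- a (auth_id=3) has no partner → padded with NULL.
- a (auth_id=NULL) has no partner → padded with NULL.
- a (auth_id=8) pairs with 3 row(s) of p.
- a (auth_id=1) has no partner → padded with NULL.
- a (auth_id=1) has no partner → padded with NULL.
- a (auth_id=8) pairs with 3 row(s) of p.
- a (auth_id=1) has no partner → padded with NULL.
- a (auth_id=6) pairs with 3 row(s) of p.
- a (auth_id=7) has no partner → padded with NULL.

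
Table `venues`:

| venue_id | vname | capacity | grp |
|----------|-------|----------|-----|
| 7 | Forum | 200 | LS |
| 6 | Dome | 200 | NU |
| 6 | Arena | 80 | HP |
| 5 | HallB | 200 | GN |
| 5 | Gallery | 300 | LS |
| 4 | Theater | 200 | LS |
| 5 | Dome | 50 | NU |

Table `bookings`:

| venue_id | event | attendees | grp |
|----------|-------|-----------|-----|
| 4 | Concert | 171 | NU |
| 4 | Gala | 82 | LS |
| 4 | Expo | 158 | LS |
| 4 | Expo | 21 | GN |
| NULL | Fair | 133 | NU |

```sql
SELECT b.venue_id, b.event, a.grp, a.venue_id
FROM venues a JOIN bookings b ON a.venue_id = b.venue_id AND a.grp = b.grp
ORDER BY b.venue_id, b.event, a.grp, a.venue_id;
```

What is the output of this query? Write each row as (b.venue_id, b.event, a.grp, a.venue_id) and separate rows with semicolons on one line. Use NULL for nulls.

(4, Expo, LS, 4); (4, Gala, LS, 4)

INNER JOIN keeps only pairs where the ON condition holds.
Matching on a.venue_id = b.venue_id AND a.grp = b.grp. A NULL in a compared column never satisfies the condition.
Matched pairs: 2.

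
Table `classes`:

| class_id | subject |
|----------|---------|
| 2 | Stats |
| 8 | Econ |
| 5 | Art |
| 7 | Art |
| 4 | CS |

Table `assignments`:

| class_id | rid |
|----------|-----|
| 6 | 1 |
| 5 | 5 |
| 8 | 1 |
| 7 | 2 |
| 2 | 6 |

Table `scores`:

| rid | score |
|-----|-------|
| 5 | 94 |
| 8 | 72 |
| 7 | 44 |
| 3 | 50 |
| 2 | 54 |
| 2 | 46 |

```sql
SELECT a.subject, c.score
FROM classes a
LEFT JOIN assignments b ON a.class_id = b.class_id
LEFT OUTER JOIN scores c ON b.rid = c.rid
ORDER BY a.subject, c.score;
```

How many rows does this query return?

Joins associate left-to-right: classes LEFT JOIN assignments on class_id gives 5 intermediate row(s).
Then LEFT JOIN `scores c` on rid: each of those 5 rows is kept; rows whose b.rid has no match in c get NULL for c's columns.
Result: 6 row(s).

6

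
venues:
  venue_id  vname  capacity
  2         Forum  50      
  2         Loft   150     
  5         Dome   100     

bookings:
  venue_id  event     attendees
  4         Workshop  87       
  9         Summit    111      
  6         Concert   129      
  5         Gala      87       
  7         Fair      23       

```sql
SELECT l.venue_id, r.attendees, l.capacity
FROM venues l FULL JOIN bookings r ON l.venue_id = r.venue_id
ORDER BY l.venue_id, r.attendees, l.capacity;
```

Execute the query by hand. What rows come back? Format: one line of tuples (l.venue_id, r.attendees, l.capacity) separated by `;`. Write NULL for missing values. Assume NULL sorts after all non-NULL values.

(2, NULL, 50); (2, NULL, 150); (5, 87, 100); (NULL, 23, NULL); (NULL, 87, NULL); (NULL, 111, NULL); (NULL, 129, NULL)

FULL OUTER JOIN keeps every row from both sides; unmatched rows get NULL for the other side's columns.
Matching on l.venue_id = r.venue_id.
- l[0] venue_id=2 → no match; kept with NULLs on the r side.
- l[1] venue_id=2 → no match; kept with NULLs on the r side.
- l[2] venue_id=5 → 1 match(es) in r → 1 row(s).
- plus 4 unmatched r row(s), each kept with NULL l columns.
After projecting and ordering:
l.venue_id | r.attendees | l.capacity
2 | NULL | 50
2 | NULL | 150
5 | 87 | 100
NULL | 23 | NULL
NULL | 87 | NULL
NULL | 111 | NULL
NULL | 129 | NULL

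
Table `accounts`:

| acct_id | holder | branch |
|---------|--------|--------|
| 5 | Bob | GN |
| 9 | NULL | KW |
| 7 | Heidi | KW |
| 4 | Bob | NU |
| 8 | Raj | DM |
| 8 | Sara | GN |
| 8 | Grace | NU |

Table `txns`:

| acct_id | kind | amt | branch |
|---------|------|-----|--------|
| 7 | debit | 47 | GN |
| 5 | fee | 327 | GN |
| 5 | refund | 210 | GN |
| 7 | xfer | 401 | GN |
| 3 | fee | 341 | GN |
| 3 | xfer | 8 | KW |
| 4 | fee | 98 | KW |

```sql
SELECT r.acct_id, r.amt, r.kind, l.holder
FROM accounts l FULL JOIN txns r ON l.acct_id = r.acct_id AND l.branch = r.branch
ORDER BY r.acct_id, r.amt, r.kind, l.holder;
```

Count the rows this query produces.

FULL OUTER JOIN keeps every row from both sides; unmatched rows get NULL for the other side's columns.
Matching on l.acct_id = r.acct_id AND l.branch = r.branch.
- l row (acct_id=5, branch=GN): matches 2 r row(s) → 2 output row(s).
- l row (acct_id=9, branch=KW): no match → kept, r columns NULL.
- l row (acct_id=7, branch=KW): no match → kept, r columns NULL.
- l row (acct_id=4, branch=NU): no match → kept, r columns NULL.
- l row (acct_id=8, branch=DM): no match → kept, r columns NULL.
- l row (acct_id=8, branch=GN): no match → kept, r columns NULL.
- l row (acct_id=8, branch=NU): no match → kept, r columns NULL.
- 5 row(s) from r found no l partner → padded with NULL.
Total: 2 matched + 11 padded = 13 rows.

13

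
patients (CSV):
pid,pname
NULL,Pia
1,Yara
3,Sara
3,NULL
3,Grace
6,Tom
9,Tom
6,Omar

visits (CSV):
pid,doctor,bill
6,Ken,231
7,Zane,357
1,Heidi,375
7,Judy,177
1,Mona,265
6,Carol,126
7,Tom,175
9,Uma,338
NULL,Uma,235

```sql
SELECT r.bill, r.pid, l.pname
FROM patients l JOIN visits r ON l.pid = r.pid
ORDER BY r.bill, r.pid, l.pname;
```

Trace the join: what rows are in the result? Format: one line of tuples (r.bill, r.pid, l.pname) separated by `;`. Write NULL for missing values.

(126, 6, Omar); (126, 6, Tom); (231, 6, Omar); (231, 6, Tom); (265, 1, Yara); (338, 9, Tom); (375, 1, Yara)

INNER JOIN keeps only pairs where the ON condition holds.
Matching on l.pid = r.pid. A NULL in a compared column never satisfies the condition.
- pid=NULL: no matching r row, dropped.
- pid=1: 2 matching r row(s), so 2 row(s) emitted.
- pid=3: no matching r row, dropped.
- pid=3: no matching r row, dropped.
- pid=3: no matching r row, dropped.
- pid=6: 2 matching r row(s), so 2 row(s) emitted.
- pid=9: 1 matching r row(s), so 1 row(s) emitted.
- pid=6: 2 matching r row(s), so 2 row(s) emitted.
After projecting and ordering:
r.bill | r.pid | l.pname
126 | 6 | Omar
126 | 6 | Tom
231 | 6 | Omar
231 | 6 | Tom
265 | 1 | Yara
338 | 9 | Tom
375 | 1 | Yara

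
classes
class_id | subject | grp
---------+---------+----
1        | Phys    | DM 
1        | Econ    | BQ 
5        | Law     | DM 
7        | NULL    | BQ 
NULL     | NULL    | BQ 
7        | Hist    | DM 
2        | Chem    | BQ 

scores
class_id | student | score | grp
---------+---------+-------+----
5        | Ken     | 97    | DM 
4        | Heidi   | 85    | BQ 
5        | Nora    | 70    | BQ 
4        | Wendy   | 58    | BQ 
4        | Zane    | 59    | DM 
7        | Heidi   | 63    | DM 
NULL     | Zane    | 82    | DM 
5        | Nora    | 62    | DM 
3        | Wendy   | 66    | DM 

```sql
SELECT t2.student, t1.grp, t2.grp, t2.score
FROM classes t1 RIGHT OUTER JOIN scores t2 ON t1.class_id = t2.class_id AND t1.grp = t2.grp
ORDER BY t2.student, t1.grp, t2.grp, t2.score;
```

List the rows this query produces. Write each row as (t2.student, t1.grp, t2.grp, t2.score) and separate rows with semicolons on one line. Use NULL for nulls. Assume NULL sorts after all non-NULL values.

(Heidi, DM, DM, 63); (Heidi, NULL, BQ, 85); (Ken, DM, DM, 97); (Nora, DM, DM, 62); (Nora, NULL, BQ, 70); (Wendy, NULL, BQ, 58); (Wendy, NULL, DM, 66); (Zane, NULL, DM, 59); (Zane, NULL, DM, 82)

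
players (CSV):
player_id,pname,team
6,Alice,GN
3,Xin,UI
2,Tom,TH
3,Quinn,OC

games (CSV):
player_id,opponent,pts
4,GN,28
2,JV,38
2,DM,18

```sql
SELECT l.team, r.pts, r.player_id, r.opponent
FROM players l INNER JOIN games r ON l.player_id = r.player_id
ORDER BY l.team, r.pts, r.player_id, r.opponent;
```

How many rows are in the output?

INNER JOIN keeps only pairs where the ON condition holds.
Matching on l.player_id = r.player_id.
- l (player_id=6) has no partner → excluded.
- l (player_id=3) has no partner → excluded.
- l (player_id=2) pairs with 2 row(s) of r.
- l (player_id=3) has no partner → excluded.
Total: 2 rows.

2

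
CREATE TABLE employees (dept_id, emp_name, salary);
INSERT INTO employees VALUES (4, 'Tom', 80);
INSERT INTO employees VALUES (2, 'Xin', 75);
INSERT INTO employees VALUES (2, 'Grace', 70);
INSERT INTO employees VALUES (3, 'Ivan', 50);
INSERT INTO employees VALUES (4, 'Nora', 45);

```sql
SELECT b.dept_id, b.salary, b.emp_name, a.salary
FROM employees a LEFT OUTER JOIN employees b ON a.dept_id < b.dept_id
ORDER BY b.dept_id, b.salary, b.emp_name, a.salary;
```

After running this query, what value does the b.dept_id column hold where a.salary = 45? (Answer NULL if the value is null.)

NULL

LEFT JOIN keeps every row from `employees a`; unmatched rows get NULL for `employees b`'s columns.
Matching on a.dept_id < b.dept_id.
- a[0] dept_id=4 → no match; kept with NULLs on the b side.
- a[1] dept_id=2 → 3 match(es) in b → 3 row(s).
- a[2] dept_id=2 → 3 match(es) in b → 3 row(s).
- a[3] dept_id=3 → 2 match(es) in b → 2 row(s).
- a[4] dept_id=4 → no match; kept with NULLs on the b side.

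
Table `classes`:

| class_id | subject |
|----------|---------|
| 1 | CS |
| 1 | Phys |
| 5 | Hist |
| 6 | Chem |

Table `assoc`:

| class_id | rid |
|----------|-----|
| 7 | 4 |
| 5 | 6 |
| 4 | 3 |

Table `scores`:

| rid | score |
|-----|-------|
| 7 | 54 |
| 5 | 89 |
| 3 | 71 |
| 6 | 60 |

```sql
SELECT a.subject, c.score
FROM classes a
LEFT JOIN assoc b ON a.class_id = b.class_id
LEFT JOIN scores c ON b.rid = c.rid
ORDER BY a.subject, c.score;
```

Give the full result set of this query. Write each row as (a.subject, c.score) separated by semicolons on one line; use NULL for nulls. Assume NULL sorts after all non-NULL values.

Step 1 — a LEFT JOIN b on class_id → 4 row(s).
Then LEFT JOIN `scores c` on rid: each of those 4 rows is kept; rows whose b.rid has no match in c get NULL for c's columns.

(CS, NULL); (Chem, NULL); (Hist, 60); (Phys, NULL)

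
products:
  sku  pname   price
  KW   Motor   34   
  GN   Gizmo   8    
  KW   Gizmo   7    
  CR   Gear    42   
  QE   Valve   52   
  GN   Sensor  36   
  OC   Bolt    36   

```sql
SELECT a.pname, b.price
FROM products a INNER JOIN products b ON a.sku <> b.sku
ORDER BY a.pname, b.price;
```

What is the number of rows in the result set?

INNER JOIN keeps only pairs where the ON condition holds.
Matching on a.sku <> b.sku.
- a row (sku=KW): matches 5 b row(s) → 5 output row(s).
- a row (sku=GN): matches 5 b row(s) → 5 output row(s).
- a row (sku=KW): matches 5 b row(s) → 5 output row(s).
- a row (sku=CR): matches 6 b row(s) → 6 output row(s).
- a row (sku=QE): matches 6 b row(s) → 6 output row(s).
- a row (sku=GN): matches 5 b row(s) → 5 output row(s).
- a row (sku=OC): matches 6 b row(s) → 6 output row(s).
Total: 38 rows.

38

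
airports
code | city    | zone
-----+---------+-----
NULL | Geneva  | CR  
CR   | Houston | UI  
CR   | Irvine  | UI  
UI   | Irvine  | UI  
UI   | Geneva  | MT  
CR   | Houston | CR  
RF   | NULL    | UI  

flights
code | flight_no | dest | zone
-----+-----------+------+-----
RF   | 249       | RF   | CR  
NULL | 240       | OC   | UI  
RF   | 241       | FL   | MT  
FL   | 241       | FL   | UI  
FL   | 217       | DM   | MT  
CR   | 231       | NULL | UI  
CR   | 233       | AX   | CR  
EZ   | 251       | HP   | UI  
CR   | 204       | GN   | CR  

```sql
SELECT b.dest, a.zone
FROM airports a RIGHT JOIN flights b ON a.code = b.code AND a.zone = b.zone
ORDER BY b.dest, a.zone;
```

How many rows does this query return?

RIGHT JOIN keeps every row from `flights`; unmatched rows get NULL for `airports`'s columns.
Matching on a.code = b.code AND a.zone = b.zone. A NULL in a compared column never satisfies the condition.
Matched pairs: 4; unmatched b rows kept: 6.
Total: 4 matched + 6 padded = 10 rows.

10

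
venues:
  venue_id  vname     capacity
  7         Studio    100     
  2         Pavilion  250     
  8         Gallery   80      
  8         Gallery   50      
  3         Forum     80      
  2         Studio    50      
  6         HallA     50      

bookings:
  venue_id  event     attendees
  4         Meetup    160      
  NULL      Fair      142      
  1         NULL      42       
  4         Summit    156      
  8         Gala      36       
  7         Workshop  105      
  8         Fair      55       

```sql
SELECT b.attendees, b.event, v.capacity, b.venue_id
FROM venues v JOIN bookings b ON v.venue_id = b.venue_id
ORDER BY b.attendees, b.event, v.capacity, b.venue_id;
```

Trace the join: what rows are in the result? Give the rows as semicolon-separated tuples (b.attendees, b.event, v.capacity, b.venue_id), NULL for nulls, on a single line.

INNER JOIN keeps only pairs where the ON condition holds.
Matching on v.venue_id = b.venue_id. A NULL in a compared column never satisfies the condition.
- v row (venue_id=7): matches 1 b row(s) → 1 output row(s).
- v row (venue_id=2): no match → dropped.
- v row (venue_id=8): matches 2 b row(s) → 2 output row(s).
- v row (venue_id=8): matches 2 b row(s) → 2 output row(s).
- v row (venue_id=3): no match → dropped.
- v row (venue_id=2): no match → dropped.
- v row (venue_id=6): no match → dropped.
After projecting and ordering:
b.attendees | b.event | v.capacity | b.venue_id
36 | Gala | 50 | 8
36 | Gala | 80 | 8
55 | Fair | 50 | 8
55 | Fair | 80 | 8
105 | Workshop | 100 | 7

(36, Gala, 50, 8); (36, Gala, 80, 8); (55, Fair, 50, 8); (55, Fair, 80, 8); (105, Workshop, 100, 7)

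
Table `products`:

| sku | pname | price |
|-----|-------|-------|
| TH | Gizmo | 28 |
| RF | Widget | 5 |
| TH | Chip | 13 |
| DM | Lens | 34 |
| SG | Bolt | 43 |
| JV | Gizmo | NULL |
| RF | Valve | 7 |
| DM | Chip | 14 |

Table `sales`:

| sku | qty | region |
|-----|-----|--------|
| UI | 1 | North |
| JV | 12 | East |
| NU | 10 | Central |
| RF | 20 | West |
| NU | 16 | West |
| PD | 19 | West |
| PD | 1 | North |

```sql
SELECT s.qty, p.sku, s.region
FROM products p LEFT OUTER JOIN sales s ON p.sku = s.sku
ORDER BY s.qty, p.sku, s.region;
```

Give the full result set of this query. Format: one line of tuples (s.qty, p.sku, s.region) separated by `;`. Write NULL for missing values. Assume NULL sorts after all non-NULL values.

(12, JV, East); (20, RF, West); (20, RF, West); (NULL, DM, NULL); (NULL, DM, NULL); (NULL, SG, NULL); (NULL, TH, NULL); (NULL, TH, NULL)

LEFT JOIN keeps every row from `products`; unmatched rows get NULL for `sales`'s columns.
Matching on p.sku = s.sku.
Matched pairs: 3; unmatched p rows kept: 5.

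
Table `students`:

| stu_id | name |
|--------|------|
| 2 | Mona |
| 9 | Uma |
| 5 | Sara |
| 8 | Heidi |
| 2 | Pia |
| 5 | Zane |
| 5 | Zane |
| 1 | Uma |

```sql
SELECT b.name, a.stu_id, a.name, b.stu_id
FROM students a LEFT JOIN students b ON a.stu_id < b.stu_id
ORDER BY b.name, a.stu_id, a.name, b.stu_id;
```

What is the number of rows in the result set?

LEFT JOIN keeps every row from `students a`; unmatched rows get NULL for `students b`'s columns.
Matching on a.stu_id < b.stu_id.
- a row (stu_id=2): matches 5 b row(s) → 5 output row(s).
- a row (stu_id=9): no match → kept, b columns NULL.
- a row (stu_id=5): matches 2 b row(s) → 2 output row(s).
- a row (stu_id=8): matches 1 b row(s) → 1 output row(s).
- a row (stu_id=2): matches 5 b row(s) → 5 output row(s).
- a row (stu_id=5): matches 2 b row(s) → 2 output row(s).
- a row (stu_id=5): matches 2 b row(s) → 2 output row(s).
- a row (stu_id=1): matches 7 b row(s) → 7 output row(s).
Total: 24 matched + 1 padded = 25 rows.

25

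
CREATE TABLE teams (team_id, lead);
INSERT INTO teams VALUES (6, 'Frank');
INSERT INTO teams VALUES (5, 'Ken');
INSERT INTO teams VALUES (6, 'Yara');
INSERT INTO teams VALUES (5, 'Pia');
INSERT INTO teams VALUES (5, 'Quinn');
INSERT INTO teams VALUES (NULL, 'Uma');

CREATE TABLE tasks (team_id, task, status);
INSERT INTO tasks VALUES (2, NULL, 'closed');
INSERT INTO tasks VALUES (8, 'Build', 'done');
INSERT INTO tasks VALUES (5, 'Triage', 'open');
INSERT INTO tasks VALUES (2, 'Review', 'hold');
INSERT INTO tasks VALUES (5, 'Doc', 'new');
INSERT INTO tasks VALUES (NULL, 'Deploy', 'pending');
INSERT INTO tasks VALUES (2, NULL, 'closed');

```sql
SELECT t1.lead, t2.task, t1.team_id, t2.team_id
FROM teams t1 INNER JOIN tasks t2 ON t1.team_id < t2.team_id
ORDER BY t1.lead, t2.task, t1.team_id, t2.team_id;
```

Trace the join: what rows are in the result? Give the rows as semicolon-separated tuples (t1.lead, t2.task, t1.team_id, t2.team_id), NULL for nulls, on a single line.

(Frank, Build, 6, 8); (Ken, Build, 5, 8); (Pia, Build, 5, 8); (Quinn, Build, 5, 8); (Yara, Build, 6, 8)

INNER JOIN keeps only pairs where the ON condition holds.
Matching on t1.team_id < t2.team_id. A NULL in a compared column never satisfies the condition.
Matched pairs: 5.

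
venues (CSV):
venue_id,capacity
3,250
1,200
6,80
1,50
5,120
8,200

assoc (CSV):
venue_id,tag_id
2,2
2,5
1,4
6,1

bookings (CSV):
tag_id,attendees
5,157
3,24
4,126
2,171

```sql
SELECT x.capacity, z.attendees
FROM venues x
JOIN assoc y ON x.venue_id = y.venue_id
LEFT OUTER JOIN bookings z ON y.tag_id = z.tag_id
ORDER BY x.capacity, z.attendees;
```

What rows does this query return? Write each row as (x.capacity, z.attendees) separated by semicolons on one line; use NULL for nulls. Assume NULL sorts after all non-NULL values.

(50, 126); (80, NULL); (200, 126)

Joins associate left-to-right: venues INNER JOIN assoc on venue_id gives 3 intermediate row(s).
Then LEFT JOIN `bookings z` on tag_id: each of those 3 rows is kept; rows whose y.tag_id has no match in z get NULL for z's columns.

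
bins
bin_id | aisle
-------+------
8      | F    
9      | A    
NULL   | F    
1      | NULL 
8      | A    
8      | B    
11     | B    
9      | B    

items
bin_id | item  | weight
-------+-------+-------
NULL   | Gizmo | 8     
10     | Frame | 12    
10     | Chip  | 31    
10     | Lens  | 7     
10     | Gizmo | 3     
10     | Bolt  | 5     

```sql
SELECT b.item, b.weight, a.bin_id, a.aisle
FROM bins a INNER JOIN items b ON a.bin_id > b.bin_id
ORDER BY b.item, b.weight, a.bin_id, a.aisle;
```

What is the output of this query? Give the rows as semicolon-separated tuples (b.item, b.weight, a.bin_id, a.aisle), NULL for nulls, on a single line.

INNER JOIN keeps only pairs where the ON condition holds.
Matching on a.bin_id > b.bin_id. A NULL in a compared column never satisfies the condition.
- a[0] bin_id=8 → no match; dropped.
- a[1] bin_id=9 → no match; dropped.
- a[2] bin_id=NULL → no match; dropped.
- a[3] bin_id=1 → no match; dropped.
- a[4] bin_id=8 → no match; dropped.
- a[5] bin_id=8 → no match; dropped.
- a[6] bin_id=11 → 5 match(es) in b → 5 row(s).
- a[7] bin_id=9 → no match; dropped.
After projecting and ordering:
b.item | b.weight | a.bin_id | a.aisle
Bolt | 5 | 11 | B
Chip | 31 | 11 | B
Frame | 12 | 11 | B
Gizmo | 3 | 11 | B
Lens | 7 | 11 | B

(Bolt, 5, 11, B); (Chip, 31, 11, B); (Frame, 12, 11, B); (Gizmo, 3, 11, B); (Lens, 7, 11, B)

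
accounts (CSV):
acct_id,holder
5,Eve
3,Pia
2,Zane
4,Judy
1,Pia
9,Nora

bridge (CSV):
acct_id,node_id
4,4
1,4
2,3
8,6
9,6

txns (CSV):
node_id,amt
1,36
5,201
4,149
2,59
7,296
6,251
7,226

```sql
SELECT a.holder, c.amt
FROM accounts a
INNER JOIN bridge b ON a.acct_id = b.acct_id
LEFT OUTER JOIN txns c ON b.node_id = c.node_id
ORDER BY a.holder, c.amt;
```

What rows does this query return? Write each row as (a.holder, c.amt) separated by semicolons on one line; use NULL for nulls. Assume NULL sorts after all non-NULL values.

(Judy, 149); (Nora, 251); (Pia, 149); (Zane, NULL)

Evaluate left to right. First `accounts a INNER JOIN bridge b` on acct_id: 4 row(s).
Then LEFT JOIN `txns c` on node_id: each of those 4 rows is kept; rows whose b.node_id has no match in c get NULL for c's columns.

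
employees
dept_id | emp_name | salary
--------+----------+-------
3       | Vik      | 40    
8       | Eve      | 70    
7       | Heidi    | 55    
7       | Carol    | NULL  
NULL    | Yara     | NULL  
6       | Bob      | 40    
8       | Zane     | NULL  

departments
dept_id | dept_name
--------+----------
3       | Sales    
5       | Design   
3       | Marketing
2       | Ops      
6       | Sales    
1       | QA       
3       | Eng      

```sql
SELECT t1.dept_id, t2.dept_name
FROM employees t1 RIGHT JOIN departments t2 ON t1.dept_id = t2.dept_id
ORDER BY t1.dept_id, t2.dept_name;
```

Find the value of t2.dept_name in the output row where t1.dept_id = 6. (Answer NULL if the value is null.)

RIGHT JOIN keeps every row from `departments`; unmatched rows get NULL for `employees`'s columns.
Matching on t1.dept_id = t2.dept_id. A NULL in a compared column never satisfies the condition.
- t1[0] dept_id=3 → 3 match(es) in t2 → 3 row(s).
- t1[1] dept_id=8 → no match.
- t1[2] dept_id=7 → no match.
- t1[3] dept_id=7 → no match.
- t1[4] dept_id=NULL → no match.
- t1[5] dept_id=6 → 1 match(es) in t2 → 1 row(s).
- t1[6] dept_id=8 → no match.
- plus 3 unmatched t2 row(s), each kept with NULL t1 columns.

Sales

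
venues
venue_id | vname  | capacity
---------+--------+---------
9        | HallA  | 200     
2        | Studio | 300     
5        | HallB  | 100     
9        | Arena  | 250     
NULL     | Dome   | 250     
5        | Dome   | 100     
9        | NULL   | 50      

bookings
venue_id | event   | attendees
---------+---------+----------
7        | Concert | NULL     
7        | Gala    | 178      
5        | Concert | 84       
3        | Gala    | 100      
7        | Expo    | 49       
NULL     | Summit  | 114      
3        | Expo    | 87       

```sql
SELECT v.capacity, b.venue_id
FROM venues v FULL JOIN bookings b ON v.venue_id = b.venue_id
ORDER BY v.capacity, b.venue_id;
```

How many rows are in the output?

FULL OUTER JOIN keeps every row from both sides; unmatched rows get NULL for the other side's columns.
Matching on v.venue_id = b.venue_id. A NULL in a compared column never satisfies the condition.
Matched pairs: 2; unmatched v rows kept: 5; unmatched b rows kept: 6.
Total: 2 matched + 11 padded = 13 rows.

13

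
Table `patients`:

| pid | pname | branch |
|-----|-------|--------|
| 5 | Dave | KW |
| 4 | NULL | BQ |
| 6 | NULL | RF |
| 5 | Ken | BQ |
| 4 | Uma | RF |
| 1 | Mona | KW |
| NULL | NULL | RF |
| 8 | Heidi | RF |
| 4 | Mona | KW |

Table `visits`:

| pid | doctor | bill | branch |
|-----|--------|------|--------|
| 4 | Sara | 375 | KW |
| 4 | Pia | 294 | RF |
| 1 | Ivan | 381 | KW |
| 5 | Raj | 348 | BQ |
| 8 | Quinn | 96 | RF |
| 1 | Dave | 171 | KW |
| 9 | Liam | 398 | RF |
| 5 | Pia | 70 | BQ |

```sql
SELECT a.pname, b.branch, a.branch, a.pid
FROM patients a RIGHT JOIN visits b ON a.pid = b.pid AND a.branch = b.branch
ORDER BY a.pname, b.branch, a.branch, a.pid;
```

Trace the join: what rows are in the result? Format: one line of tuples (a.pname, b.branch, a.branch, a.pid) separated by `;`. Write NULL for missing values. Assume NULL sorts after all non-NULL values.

(Heidi, RF, RF, 8); (Ken, BQ, BQ, 5); (Ken, BQ, BQ, 5); (Mona, KW, KW, 1); (Mona, KW, KW, 1); (Mona, KW, KW, 4); (Uma, RF, RF, 4); (NULL, RF, NULL, NULL)

RIGHT JOIN keeps every row from `visits`; unmatched rows get NULL for `patients`'s columns.
Matching on a.pid = b.pid AND a.branch = b.branch. A NULL in a compared column never satisfies the condition.
- a row (pid=5, branch=KW): no match.
- a row (pid=4, branch=BQ): no match.
- a row (pid=6, branch=RF): no match.
- a row (pid=5, branch=BQ): matches 2 b row(s) → 2 output row(s).
- a row (pid=4, branch=RF): matches 1 b row(s) → 1 output row(s).
- a row (pid=1, branch=KW): matches 2 b row(s) → 2 output row(s).
- a row (pid=NULL, branch=RF): no match.
- a row (pid=8, branch=RF): matches 1 b row(s) → 1 output row(s).
- a row (pid=4, branch=KW): matches 1 b row(s) → 1 output row(s).
- 1 b row(s) had no a match → kept, a columns NULL.
After projecting and ordering:
a.pname | b.branch | a.branch | a.pid
Heidi | RF | RF | 8
Ken | BQ | BQ | 5
Ken | BQ | BQ | 5
Mona | KW | KW | 1
Mona | KW | KW | 1
Mona | KW | KW | 4
Uma | RF | RF | 4
NULL | RF | NULL | NULL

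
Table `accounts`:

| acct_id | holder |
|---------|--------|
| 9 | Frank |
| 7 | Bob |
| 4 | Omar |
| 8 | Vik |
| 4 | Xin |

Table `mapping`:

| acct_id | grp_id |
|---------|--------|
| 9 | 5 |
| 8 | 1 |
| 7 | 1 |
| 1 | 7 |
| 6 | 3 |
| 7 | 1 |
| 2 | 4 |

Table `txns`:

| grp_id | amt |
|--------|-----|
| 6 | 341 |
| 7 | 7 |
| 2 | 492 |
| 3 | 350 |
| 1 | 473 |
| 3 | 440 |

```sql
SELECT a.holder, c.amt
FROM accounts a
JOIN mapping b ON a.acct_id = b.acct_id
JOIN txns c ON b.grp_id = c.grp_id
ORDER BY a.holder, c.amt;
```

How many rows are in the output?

3

Step 1 — a INNER JOIN b on acct_id → 4 row(s).
Then INNER JOIN `txns c` on grp_id: keep only rows whose b.grp_id appears in c.
Result: 3 row(s).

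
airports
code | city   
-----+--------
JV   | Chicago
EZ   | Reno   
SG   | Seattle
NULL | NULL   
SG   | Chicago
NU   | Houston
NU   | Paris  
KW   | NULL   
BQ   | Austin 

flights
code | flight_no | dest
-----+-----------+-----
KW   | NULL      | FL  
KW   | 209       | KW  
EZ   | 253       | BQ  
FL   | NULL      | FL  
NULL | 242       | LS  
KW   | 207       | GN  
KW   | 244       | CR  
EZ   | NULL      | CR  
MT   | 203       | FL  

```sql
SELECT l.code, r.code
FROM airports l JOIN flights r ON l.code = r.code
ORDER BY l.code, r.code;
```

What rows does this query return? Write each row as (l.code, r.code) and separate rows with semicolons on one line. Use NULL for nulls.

(EZ, EZ); (EZ, EZ); (KW, KW); (KW, KW); (KW, KW); (KW, KW)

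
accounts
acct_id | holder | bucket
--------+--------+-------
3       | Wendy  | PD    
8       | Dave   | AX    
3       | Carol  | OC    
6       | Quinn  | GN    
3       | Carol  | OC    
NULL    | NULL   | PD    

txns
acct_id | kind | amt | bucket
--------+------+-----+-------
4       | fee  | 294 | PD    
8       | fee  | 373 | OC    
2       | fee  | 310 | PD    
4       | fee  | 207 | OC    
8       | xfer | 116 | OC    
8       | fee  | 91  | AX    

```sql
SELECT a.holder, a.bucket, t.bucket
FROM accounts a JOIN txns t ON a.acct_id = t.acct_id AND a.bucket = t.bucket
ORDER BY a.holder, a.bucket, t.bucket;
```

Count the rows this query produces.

1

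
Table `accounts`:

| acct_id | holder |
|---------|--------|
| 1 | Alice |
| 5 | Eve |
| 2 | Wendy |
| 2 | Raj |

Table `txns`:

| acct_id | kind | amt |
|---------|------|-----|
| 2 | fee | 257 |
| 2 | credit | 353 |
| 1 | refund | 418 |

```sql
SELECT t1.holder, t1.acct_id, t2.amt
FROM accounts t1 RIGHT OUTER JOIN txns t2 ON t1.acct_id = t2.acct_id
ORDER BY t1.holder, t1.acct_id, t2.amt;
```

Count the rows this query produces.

5

RIGHT JOIN keeps every row from `txns`; unmatched rows get NULL for `accounts`'s columns.
Matching on t1.acct_id = t2.acct_id.
- t1[0] acct_id=1 → 1 match(es) in t2 → 1 row(s).
- t1[1] acct_id=5 → no match.
- t1[2] acct_id=2 → 2 match(es) in t2 → 2 row(s).
- t1[3] acct_id=2 → 2 match(es) in t2 → 2 row(s).
- every t2 row matched at least one t1 row.
Total: 5 rows.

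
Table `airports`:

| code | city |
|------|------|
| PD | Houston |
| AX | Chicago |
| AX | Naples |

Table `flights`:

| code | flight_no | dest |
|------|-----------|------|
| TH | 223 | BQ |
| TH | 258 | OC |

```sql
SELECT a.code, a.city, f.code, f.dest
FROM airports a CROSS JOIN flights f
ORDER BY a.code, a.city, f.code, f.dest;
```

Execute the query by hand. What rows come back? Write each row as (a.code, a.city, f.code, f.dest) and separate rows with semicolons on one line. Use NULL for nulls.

(AX, Chicago, TH, BQ); (AX, Chicago, TH, OC); (AX, Naples, TH, BQ); (AX, Naples, TH, OC); (PD, Houston, TH, BQ); (PD, Houston, TH, OC)

CROSS JOIN pairs every row of `airports` with every row of `flights`: 3 × 2 = 6 rows.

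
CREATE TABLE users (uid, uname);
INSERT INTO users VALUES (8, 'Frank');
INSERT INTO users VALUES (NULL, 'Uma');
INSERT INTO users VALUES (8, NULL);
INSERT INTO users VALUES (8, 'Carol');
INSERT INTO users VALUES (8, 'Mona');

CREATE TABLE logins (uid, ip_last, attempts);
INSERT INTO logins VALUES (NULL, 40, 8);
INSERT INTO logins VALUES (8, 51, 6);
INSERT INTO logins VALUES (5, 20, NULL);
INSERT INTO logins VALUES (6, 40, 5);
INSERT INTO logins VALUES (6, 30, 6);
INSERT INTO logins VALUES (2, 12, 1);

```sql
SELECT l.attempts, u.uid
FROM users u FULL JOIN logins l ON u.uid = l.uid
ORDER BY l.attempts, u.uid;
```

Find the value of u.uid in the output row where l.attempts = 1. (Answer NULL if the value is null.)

FULL OUTER JOIN keeps every row from both sides; unmatched rows get NULL for the other side's columns.
Matching on u.uid = l.uid. A NULL in a compared column never satisfies the condition.
- uid=8: 1 matching l row(s), so 1 row(s) emitted.
- uid=NULL: no l row matches, row kept with l columns NULL.
- uid=8: 1 matching l row(s), so 1 row(s) emitted.
- uid=8: 1 matching l row(s), so 1 row(s) emitted.
- uid=8: 1 matching l row(s), so 1 row(s) emitted.
- 5 row(s) from l found no u partner → padded with NULL.

NULL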